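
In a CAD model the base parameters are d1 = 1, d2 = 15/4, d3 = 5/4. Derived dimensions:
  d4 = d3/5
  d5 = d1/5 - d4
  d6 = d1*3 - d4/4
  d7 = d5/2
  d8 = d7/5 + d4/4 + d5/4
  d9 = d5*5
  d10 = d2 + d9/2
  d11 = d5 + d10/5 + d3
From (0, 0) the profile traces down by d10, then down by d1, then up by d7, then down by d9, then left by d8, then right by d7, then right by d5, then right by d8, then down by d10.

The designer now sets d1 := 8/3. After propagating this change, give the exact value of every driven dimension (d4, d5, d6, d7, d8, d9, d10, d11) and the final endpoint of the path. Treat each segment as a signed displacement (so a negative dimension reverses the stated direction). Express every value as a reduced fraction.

Apply edit: d1 := 8/3
  d4 = d3/5 = 1/4
  d5 = d1/5 - d4 = 17/60
  d6 = d1*3 - d4/4 = 127/16
  d7 = d5/2 = 17/120
  d8 = d7/5 + d4/4 + d5/4 = 97/600
  d9 = d5*5 = 17/12
  d10 = d2 + d9/2 = 107/24
  d11 = d5 + d10/5 + d3 = 97/40
Walk from origin (0, 0):
  seg 1: down by d10 = 107/24 → (0, -107/24)
  seg 2: down by d1 = 8/3 → (0, -57/8)
  seg 3: up by d7 = 17/120 → (0, -419/60)
  seg 4: down by d9 = 17/12 → (0, -42/5)
  seg 5: left by d8 = 97/600 → (-97/600, -42/5)
  seg 6: right by d7 = 17/120 → (-1/50, -42/5)
  seg 7: right by d5 = 17/60 → (79/300, -42/5)
  seg 8: right by d8 = 97/600 → (17/40, -42/5)
  seg 9: down by d10 = 107/24 → (17/40, -1543/120)

d4 = 1/4
d5 = 17/60
d6 = 127/16
d7 = 17/120
d8 = 97/600
d9 = 17/12
d10 = 107/24
d11 = 97/40
endpoint = (17/40, -1543/120)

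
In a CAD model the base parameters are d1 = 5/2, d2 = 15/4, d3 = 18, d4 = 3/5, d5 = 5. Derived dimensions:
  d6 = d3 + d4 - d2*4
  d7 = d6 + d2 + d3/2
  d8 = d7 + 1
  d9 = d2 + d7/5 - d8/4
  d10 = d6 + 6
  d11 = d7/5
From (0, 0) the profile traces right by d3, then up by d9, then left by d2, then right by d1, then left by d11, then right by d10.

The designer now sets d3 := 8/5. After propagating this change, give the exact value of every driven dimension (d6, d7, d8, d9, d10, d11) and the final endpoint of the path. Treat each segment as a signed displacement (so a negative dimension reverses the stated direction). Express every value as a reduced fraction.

Apply edit: d3 := 8/5
  d6 = d3 + d4 - d2*4 = -64/5
  d7 = d6 + d2 + d3/2 = -33/4
  d8 = d7 + 1 = -29/4
  d9 = d2 + d7/5 - d8/4 = 313/80
  d10 = d6 + 6 = -34/5
  d11 = d7/5 = -33/20
Walk from origin (0, 0):
  seg 1: right by d3 = 8/5 → (8/5, 0)
  seg 2: up by d9 = 313/80 → (8/5, 313/80)
  seg 3: left by d2 = 15/4 → (-43/20, 313/80)
  seg 4: right by d1 = 5/2 → (7/20, 313/80)
  seg 5: left by d11 = -33/20 → (2, 313/80)
  seg 6: right by d10 = -34/5 → (-24/5, 313/80)

d6 = -64/5
d7 = -33/4
d8 = -29/4
d9 = 313/80
d10 = -34/5
d11 = -33/20
endpoint = (-24/5, 313/80)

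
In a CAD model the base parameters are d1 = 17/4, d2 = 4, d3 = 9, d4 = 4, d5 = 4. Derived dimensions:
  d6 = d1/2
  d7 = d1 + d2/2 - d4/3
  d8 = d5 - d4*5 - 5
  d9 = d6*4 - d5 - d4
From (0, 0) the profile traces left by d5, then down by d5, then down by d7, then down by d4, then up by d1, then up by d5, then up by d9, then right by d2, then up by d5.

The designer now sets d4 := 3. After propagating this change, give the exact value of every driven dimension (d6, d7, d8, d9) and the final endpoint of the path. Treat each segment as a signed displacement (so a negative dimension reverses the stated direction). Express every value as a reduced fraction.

d6 = 17/8
d7 = 21/4
d8 = -16
d9 = 3/2
endpoint = (0, 3/2)

Apply edit: d4 := 3
  d6 = d1/2 = 17/8
  d7 = d1 + d2/2 - d4/3 = 21/4
  d8 = d5 - d4*5 - 5 = -16
  d9 = d6*4 - d5 - d4 = 3/2
Walk from origin (0, 0):
  seg 1: left by d5 = 4 → (-4, 0)
  seg 2: down by d5 = 4 → (-4, -4)
  seg 3: down by d7 = 21/4 → (-4, -37/4)
  seg 4: down by d4 = 3 → (-4, -49/4)
  seg 5: up by d1 = 17/4 → (-4, -8)
  seg 6: up by d5 = 4 → (-4, -4)
  seg 7: up by d9 = 3/2 → (-4, -5/2)
  seg 8: right by d2 = 4 → (0, -5/2)
  seg 9: up by d5 = 4 → (0, 3/2)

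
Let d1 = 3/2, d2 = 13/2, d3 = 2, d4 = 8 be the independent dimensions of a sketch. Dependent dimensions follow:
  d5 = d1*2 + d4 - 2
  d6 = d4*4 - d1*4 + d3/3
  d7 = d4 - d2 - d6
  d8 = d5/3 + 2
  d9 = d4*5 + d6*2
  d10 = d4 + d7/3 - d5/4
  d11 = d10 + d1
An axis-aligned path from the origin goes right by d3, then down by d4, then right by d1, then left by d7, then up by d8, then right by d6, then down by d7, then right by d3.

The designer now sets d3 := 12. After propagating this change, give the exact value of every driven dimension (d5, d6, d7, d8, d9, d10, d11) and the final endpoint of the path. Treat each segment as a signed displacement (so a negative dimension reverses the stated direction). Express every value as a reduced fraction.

Apply edit: d3 := 12
  d5 = d1*2 + d4 - 2 = 9
  d6 = d4*4 - d1*4 + d3/3 = 30
  d7 = d4 - d2 - d6 = -57/2
  d8 = d5/3 + 2 = 5
  d9 = d4*5 + d6*2 = 100
  d10 = d4 + d7/3 - d5/4 = -15/4
  d11 = d10 + d1 = -9/4
Walk from origin (0, 0):
  seg 1: right by d3 = 12 → (12, 0)
  seg 2: down by d4 = 8 → (12, -8)
  seg 3: right by d1 = 3/2 → (27/2, -8)
  seg 4: left by d7 = -57/2 → (42, -8)
  seg 5: up by d8 = 5 → (42, -3)
  seg 6: right by d6 = 30 → (72, -3)
  seg 7: down by d7 = -57/2 → (72, 51/2)
  seg 8: right by d3 = 12 → (84, 51/2)

d5 = 9
d6 = 30
d7 = -57/2
d8 = 5
d9 = 100
d10 = -15/4
d11 = -9/4
endpoint = (84, 51/2)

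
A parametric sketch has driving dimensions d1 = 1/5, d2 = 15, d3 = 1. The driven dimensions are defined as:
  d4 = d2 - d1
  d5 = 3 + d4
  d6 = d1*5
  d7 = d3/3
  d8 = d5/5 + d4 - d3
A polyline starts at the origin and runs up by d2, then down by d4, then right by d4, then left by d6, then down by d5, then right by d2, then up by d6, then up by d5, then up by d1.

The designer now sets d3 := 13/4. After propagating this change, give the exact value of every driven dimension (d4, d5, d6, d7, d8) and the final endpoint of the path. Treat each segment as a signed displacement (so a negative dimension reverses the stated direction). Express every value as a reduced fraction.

d4 = 74/5
d5 = 89/5
d6 = 1
d7 = 13/12
d8 = 1511/100
endpoint = (144/5, 7/5)

Apply edit: d3 := 13/4
  d4 = d2 - d1 = 74/5
  d5 = 3 + d4 = 89/5
  d6 = d1*5 = 1
  d7 = d3/3 = 13/12
  d8 = d5/5 + d4 - d3 = 1511/100
Walk from origin (0, 0):
  seg 1: up by d2 = 15 → (0, 15)
  seg 2: down by d4 = 74/5 → (0, 1/5)
  seg 3: right by d4 = 74/5 → (74/5, 1/5)
  seg 4: left by d6 = 1 → (69/5, 1/5)
  seg 5: down by d5 = 89/5 → (69/5, -88/5)
  seg 6: right by d2 = 15 → (144/5, -88/5)
  seg 7: up by d6 = 1 → (144/5, -83/5)
  seg 8: up by d5 = 89/5 → (144/5, 6/5)
  seg 9: up by d1 = 1/5 → (144/5, 7/5)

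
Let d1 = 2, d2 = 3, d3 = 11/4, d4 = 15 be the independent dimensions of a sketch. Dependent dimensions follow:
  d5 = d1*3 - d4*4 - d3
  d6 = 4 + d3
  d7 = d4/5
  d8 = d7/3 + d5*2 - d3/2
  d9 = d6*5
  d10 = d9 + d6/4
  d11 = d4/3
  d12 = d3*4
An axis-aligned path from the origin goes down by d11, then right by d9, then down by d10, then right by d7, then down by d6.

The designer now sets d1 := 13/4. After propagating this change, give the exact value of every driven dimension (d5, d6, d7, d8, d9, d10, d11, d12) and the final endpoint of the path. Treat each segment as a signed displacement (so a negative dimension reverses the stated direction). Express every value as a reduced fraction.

d5 = -53
d6 = 27/4
d7 = 3
d8 = -851/8
d9 = 135/4
d10 = 567/16
d11 = 5
d12 = 11
endpoint = (147/4, -755/16)

Apply edit: d1 := 13/4
  d5 = d1*3 - d4*4 - d3 = -53
  d6 = 4 + d3 = 27/4
  d7 = d4/5 = 3
  d8 = d7/3 + d5*2 - d3/2 = -851/8
  d9 = d6*5 = 135/4
  d10 = d9 + d6/4 = 567/16
  d11 = d4/3 = 5
  d12 = d3*4 = 11
Walk from origin (0, 0):
  seg 1: down by d11 = 5 → (0, -5)
  seg 2: right by d9 = 135/4 → (135/4, -5)
  seg 3: down by d10 = 567/16 → (135/4, -647/16)
  seg 4: right by d7 = 3 → (147/4, -647/16)
  seg 5: down by d6 = 27/4 → (147/4, -755/16)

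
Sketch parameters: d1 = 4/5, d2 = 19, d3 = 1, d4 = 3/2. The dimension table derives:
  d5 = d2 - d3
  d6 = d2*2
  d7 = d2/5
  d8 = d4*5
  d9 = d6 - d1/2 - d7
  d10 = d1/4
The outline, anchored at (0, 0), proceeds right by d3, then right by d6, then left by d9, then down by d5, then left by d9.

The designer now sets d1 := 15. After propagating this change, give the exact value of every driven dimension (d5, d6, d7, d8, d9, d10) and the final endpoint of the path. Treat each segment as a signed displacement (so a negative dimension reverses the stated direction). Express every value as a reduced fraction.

d5 = 18
d6 = 38
d7 = 19/5
d8 = 15/2
d9 = 267/10
d10 = 15/4
endpoint = (-72/5, -18)

Apply edit: d1 := 15
  d5 = d2 - d3 = 18
  d6 = d2*2 = 38
  d7 = d2/5 = 19/5
  d8 = d4*5 = 15/2
  d9 = d6 - d1/2 - d7 = 267/10
  d10 = d1/4 = 15/4
Walk from origin (0, 0):
  seg 1: right by d3 = 1 → (1, 0)
  seg 2: right by d6 = 38 → (39, 0)
  seg 3: left by d9 = 267/10 → (123/10, 0)
  seg 4: down by d5 = 18 → (123/10, -18)
  seg 5: left by d9 = 267/10 → (-72/5, -18)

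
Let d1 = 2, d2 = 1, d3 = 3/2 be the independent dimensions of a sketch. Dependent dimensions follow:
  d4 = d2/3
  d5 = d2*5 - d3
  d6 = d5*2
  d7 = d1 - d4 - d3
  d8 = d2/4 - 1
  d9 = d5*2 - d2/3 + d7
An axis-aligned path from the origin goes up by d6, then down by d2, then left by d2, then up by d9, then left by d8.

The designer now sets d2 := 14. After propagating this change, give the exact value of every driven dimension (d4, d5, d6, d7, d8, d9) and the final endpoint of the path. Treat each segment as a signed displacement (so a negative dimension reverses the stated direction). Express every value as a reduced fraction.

d4 = 14/3
d5 = 137/2
d6 = 137
d7 = -25/6
d8 = 5/2
d9 = 769/6
endpoint = (-33/2, 1507/6)

Apply edit: d2 := 14
  d4 = d2/3 = 14/3
  d5 = d2*5 - d3 = 137/2
  d6 = d5*2 = 137
  d7 = d1 - d4 - d3 = -25/6
  d8 = d2/4 - 1 = 5/2
  d9 = d5*2 - d2/3 + d7 = 769/6
Walk from origin (0, 0):
  seg 1: up by d6 = 137 → (0, 137)
  seg 2: down by d2 = 14 → (0, 123)
  seg 3: left by d2 = 14 → (-14, 123)
  seg 4: up by d9 = 769/6 → (-14, 1507/6)
  seg 5: left by d8 = 5/2 → (-33/2, 1507/6)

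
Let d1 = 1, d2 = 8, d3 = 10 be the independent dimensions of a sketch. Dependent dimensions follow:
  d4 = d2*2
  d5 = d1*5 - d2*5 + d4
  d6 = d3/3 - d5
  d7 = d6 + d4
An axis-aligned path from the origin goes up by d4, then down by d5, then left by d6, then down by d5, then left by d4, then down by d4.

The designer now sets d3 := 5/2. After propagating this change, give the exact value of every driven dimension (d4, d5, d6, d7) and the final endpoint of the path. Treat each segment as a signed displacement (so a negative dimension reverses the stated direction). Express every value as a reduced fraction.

d4 = 16
d5 = -19
d6 = 119/6
d7 = 215/6
endpoint = (-215/6, 38)

Apply edit: d3 := 5/2
  d4 = d2*2 = 16
  d5 = d1*5 - d2*5 + d4 = -19
  d6 = d3/3 - d5 = 119/6
  d7 = d6 + d4 = 215/6
Walk from origin (0, 0):
  seg 1: up by d4 = 16 → (0, 16)
  seg 2: down by d5 = -19 → (0, 35)
  seg 3: left by d6 = 119/6 → (-119/6, 35)
  seg 4: down by d5 = -19 → (-119/6, 54)
  seg 5: left by d4 = 16 → (-215/6, 54)
  seg 6: down by d4 = 16 → (-215/6, 38)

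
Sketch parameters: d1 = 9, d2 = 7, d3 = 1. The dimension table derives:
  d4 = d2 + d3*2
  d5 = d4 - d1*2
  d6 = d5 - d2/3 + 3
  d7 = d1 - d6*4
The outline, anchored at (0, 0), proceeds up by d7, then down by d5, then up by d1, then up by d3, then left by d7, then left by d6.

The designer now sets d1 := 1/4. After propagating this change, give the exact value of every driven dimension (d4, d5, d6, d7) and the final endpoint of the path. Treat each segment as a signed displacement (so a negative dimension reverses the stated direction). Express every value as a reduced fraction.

d4 = 9
d5 = 17/2
d6 = 55/6
d7 = -437/12
endpoint = (109/4, -131/3)

Apply edit: d1 := 1/4
  d4 = d2 + d3*2 = 9
  d5 = d4 - d1*2 = 17/2
  d6 = d5 - d2/3 + 3 = 55/6
  d7 = d1 - d6*4 = -437/12
Walk from origin (0, 0):
  seg 1: up by d7 = -437/12 → (0, -437/12)
  seg 2: down by d5 = 17/2 → (0, -539/12)
  seg 3: up by d1 = 1/4 → (0, -134/3)
  seg 4: up by d3 = 1 → (0, -131/3)
  seg 5: left by d7 = -437/12 → (437/12, -131/3)
  seg 6: left by d6 = 55/6 → (109/4, -131/3)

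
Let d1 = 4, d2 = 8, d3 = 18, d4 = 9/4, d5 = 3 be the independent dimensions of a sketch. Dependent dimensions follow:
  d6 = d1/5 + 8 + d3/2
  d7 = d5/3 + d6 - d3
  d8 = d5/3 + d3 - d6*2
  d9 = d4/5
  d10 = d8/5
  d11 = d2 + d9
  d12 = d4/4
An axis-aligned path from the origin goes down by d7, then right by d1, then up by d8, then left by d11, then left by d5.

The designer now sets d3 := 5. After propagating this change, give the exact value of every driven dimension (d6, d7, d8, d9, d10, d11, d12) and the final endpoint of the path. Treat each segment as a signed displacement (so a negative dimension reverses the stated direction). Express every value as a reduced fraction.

d6 = 113/10
d7 = 73/10
d8 = -83/5
d9 = 9/20
d10 = -83/25
d11 = 169/20
d12 = 9/16
endpoint = (-149/20, -239/10)

Apply edit: d3 := 5
  d6 = d1/5 + 8 + d3/2 = 113/10
  d7 = d5/3 + d6 - d3 = 73/10
  d8 = d5/3 + d3 - d6*2 = -83/5
  d9 = d4/5 = 9/20
  d10 = d8/5 = -83/25
  d11 = d2 + d9 = 169/20
  d12 = d4/4 = 9/16
Walk from origin (0, 0):
  seg 1: down by d7 = 73/10 → (0, -73/10)
  seg 2: right by d1 = 4 → (4, -73/10)
  seg 3: up by d8 = -83/5 → (4, -239/10)
  seg 4: left by d11 = 169/20 → (-89/20, -239/10)
  seg 5: left by d5 = 3 → (-149/20, -239/10)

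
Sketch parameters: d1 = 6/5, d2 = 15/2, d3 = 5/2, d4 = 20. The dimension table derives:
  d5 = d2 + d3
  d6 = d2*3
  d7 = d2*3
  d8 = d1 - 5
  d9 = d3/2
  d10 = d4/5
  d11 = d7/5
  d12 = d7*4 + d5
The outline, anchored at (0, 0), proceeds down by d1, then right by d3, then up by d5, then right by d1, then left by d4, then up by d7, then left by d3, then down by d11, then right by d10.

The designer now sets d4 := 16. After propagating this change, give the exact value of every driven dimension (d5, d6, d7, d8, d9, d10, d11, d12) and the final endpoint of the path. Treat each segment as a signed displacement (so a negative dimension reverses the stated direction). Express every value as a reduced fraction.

d5 = 10
d6 = 45/2
d7 = 45/2
d8 = -19/5
d9 = 5/4
d10 = 16/5
d11 = 9/2
d12 = 100
endpoint = (-58/5, 134/5)

Apply edit: d4 := 16
  d5 = d2 + d3 = 10
  d6 = d2*3 = 45/2
  d7 = d2*3 = 45/2
  d8 = d1 - 5 = -19/5
  d9 = d3/2 = 5/4
  d10 = d4/5 = 16/5
  d11 = d7/5 = 9/2
  d12 = d7*4 + d5 = 100
Walk from origin (0, 0):
  seg 1: down by d1 = 6/5 → (0, -6/5)
  seg 2: right by d3 = 5/2 → (5/2, -6/5)
  seg 3: up by d5 = 10 → (5/2, 44/5)
  seg 4: right by d1 = 6/5 → (37/10, 44/5)
  seg 5: left by d4 = 16 → (-123/10, 44/5)
  seg 6: up by d7 = 45/2 → (-123/10, 313/10)
  seg 7: left by d3 = 5/2 → (-74/5, 313/10)
  seg 8: down by d11 = 9/2 → (-74/5, 134/5)
  seg 9: right by d10 = 16/5 → (-58/5, 134/5)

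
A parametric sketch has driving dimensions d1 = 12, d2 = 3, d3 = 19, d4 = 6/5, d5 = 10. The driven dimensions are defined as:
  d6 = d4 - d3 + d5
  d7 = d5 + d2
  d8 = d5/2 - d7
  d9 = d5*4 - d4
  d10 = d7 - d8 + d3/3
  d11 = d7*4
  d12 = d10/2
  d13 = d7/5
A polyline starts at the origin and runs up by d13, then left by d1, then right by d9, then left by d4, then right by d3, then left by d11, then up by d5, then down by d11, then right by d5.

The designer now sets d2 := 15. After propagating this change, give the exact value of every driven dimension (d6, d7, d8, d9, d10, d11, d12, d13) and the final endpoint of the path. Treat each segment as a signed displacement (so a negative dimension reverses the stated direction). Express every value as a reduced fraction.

d6 = -39/5
d7 = 25
d8 = -20
d9 = 194/5
d10 = 154/3
d11 = 100
d12 = 77/3
d13 = 5
endpoint = (-227/5, -85)

Apply edit: d2 := 15
  d6 = d4 - d3 + d5 = -39/5
  d7 = d5 + d2 = 25
  d8 = d5/2 - d7 = -20
  d9 = d5*4 - d4 = 194/5
  d10 = d7 - d8 + d3/3 = 154/3
  d11 = d7*4 = 100
  d12 = d10/2 = 77/3
  d13 = d7/5 = 5
Walk from origin (0, 0):
  seg 1: up by d13 = 5 → (0, 5)
  seg 2: left by d1 = 12 → (-12, 5)
  seg 3: right by d9 = 194/5 → (134/5, 5)
  seg 4: left by d4 = 6/5 → (128/5, 5)
  seg 5: right by d3 = 19 → (223/5, 5)
  seg 6: left by d11 = 100 → (-277/5, 5)
  seg 7: up by d5 = 10 → (-277/5, 15)
  seg 8: down by d11 = 100 → (-277/5, -85)
  seg 9: right by d5 = 10 → (-227/5, -85)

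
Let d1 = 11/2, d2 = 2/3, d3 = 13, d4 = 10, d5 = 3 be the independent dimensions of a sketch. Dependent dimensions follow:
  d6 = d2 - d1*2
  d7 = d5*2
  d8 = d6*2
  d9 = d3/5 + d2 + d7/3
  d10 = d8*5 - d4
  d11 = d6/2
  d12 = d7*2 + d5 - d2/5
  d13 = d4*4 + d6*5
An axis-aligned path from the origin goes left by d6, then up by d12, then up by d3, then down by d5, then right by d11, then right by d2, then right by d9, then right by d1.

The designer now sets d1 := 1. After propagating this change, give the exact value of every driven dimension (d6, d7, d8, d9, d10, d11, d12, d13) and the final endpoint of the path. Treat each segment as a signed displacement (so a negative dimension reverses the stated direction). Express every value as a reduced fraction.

d6 = -4/3
d7 = 6
d8 = -8/3
d9 = 79/15
d10 = -70/3
d11 = -2/3
d12 = 223/15
d13 = 100/3
endpoint = (38/5, 373/15)

Apply edit: d1 := 1
  d6 = d2 - d1*2 = -4/3
  d7 = d5*2 = 6
  d8 = d6*2 = -8/3
  d9 = d3/5 + d2 + d7/3 = 79/15
  d10 = d8*5 - d4 = -70/3
  d11 = d6/2 = -2/3
  d12 = d7*2 + d5 - d2/5 = 223/15
  d13 = d4*4 + d6*5 = 100/3
Walk from origin (0, 0):
  seg 1: left by d6 = -4/3 → (4/3, 0)
  seg 2: up by d12 = 223/15 → (4/3, 223/15)
  seg 3: up by d3 = 13 → (4/3, 418/15)
  seg 4: down by d5 = 3 → (4/3, 373/15)
  seg 5: right by d11 = -2/3 → (2/3, 373/15)
  seg 6: right by d2 = 2/3 → (4/3, 373/15)
  seg 7: right by d9 = 79/15 → (33/5, 373/15)
  seg 8: right by d1 = 1 → (38/5, 373/15)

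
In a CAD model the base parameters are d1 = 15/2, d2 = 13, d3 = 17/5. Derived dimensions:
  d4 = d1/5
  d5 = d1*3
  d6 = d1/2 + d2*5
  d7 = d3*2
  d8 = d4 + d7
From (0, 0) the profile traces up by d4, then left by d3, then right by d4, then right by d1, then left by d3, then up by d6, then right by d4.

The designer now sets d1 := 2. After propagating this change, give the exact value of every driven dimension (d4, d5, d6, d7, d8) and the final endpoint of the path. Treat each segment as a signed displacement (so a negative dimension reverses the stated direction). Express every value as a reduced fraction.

d4 = 2/5
d5 = 6
d6 = 66
d7 = 34/5
d8 = 36/5
endpoint = (-4, 332/5)

Apply edit: d1 := 2
  d4 = d1/5 = 2/5
  d5 = d1*3 = 6
  d6 = d1/2 + d2*5 = 66
  d7 = d3*2 = 34/5
  d8 = d4 + d7 = 36/5
Walk from origin (0, 0):
  seg 1: up by d4 = 2/5 → (0, 2/5)
  seg 2: left by d3 = 17/5 → (-17/5, 2/5)
  seg 3: right by d4 = 2/5 → (-3, 2/5)
  seg 4: right by d1 = 2 → (-1, 2/5)
  seg 5: left by d3 = 17/5 → (-22/5, 2/5)
  seg 6: up by d6 = 66 → (-22/5, 332/5)
  seg 7: right by d4 = 2/5 → (-4, 332/5)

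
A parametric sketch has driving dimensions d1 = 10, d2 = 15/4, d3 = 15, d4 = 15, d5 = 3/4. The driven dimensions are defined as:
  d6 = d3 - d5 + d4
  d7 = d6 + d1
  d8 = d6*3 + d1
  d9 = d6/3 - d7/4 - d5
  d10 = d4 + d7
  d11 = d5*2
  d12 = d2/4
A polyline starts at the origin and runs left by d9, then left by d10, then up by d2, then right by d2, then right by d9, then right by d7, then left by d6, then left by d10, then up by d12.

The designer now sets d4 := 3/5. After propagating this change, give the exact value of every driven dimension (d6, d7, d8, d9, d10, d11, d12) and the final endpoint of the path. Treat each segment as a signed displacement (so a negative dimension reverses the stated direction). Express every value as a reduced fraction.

Apply edit: d4 := 3/5
  d6 = d3 - d5 + d4 = 297/20
  d7 = d6 + d1 = 497/20
  d8 = d6*3 + d1 = 1091/20
  d9 = d6/3 - d7/4 - d5 = -161/80
  d10 = d4 + d7 = 509/20
  d11 = d5*2 = 3/2
  d12 = d2/4 = 15/16
Walk from origin (0, 0):
  seg 1: left by d9 = -161/80 → (161/80, 0)
  seg 2: left by d10 = 509/20 → (-375/16, 0)
  seg 3: up by d2 = 15/4 → (-375/16, 15/4)
  seg 4: right by d2 = 15/4 → (-315/16, 15/4)
  seg 5: right by d9 = -161/80 → (-217/10, 15/4)
  seg 6: right by d7 = 497/20 → (63/20, 15/4)
  seg 7: left by d6 = 297/20 → (-117/10, 15/4)
  seg 8: left by d10 = 509/20 → (-743/20, 15/4)
  seg 9: up by d12 = 15/16 → (-743/20, 75/16)

d6 = 297/20
d7 = 497/20
d8 = 1091/20
d9 = -161/80
d10 = 509/20
d11 = 3/2
d12 = 15/16
endpoint = (-743/20, 75/16)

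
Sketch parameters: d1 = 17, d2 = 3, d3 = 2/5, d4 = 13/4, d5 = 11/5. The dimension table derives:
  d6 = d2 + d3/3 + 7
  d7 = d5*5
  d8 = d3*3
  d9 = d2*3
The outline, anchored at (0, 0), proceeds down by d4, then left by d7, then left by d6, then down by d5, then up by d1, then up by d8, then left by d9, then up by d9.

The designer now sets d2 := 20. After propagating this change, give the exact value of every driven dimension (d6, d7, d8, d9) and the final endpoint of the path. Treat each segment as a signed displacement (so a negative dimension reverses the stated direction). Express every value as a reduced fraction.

d6 = 407/15
d7 = 11
d8 = 6/5
d9 = 60
endpoint = (-1472/15, 291/4)

Apply edit: d2 := 20
  d6 = d2 + d3/3 + 7 = 407/15
  d7 = d5*5 = 11
  d8 = d3*3 = 6/5
  d9 = d2*3 = 60
Walk from origin (0, 0):
  seg 1: down by d4 = 13/4 → (0, -13/4)
  seg 2: left by d7 = 11 → (-11, -13/4)
  seg 3: left by d6 = 407/15 → (-572/15, -13/4)
  seg 4: down by d5 = 11/5 → (-572/15, -109/20)
  seg 5: up by d1 = 17 → (-572/15, 231/20)
  seg 6: up by d8 = 6/5 → (-572/15, 51/4)
  seg 7: left by d9 = 60 → (-1472/15, 51/4)
  seg 8: up by d9 = 60 → (-1472/15, 291/4)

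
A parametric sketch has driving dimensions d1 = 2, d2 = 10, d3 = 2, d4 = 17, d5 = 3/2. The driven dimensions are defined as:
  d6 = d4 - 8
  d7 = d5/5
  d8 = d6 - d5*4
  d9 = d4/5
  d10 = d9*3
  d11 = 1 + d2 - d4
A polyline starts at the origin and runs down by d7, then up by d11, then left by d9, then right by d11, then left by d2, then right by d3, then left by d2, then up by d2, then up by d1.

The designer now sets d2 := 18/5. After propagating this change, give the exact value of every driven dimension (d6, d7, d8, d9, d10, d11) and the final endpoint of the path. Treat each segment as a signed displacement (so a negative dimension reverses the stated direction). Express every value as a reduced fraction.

d6 = 9
d7 = 3/10
d8 = 3
d9 = 17/5
d10 = 51/5
d11 = -62/5
endpoint = (-21, -71/10)

Apply edit: d2 := 18/5
  d6 = d4 - 8 = 9
  d7 = d5/5 = 3/10
  d8 = d6 - d5*4 = 3
  d9 = d4/5 = 17/5
  d10 = d9*3 = 51/5
  d11 = 1 + d2 - d4 = -62/5
Walk from origin (0, 0):
  seg 1: down by d7 = 3/10 → (0, -3/10)
  seg 2: up by d11 = -62/5 → (0, -127/10)
  seg 3: left by d9 = 17/5 → (-17/5, -127/10)
  seg 4: right by d11 = -62/5 → (-79/5, -127/10)
  seg 5: left by d2 = 18/5 → (-97/5, -127/10)
  seg 6: right by d3 = 2 → (-87/5, -127/10)
  seg 7: left by d2 = 18/5 → (-21, -127/10)
  seg 8: up by d2 = 18/5 → (-21, -91/10)
  seg 9: up by d1 = 2 → (-21, -71/10)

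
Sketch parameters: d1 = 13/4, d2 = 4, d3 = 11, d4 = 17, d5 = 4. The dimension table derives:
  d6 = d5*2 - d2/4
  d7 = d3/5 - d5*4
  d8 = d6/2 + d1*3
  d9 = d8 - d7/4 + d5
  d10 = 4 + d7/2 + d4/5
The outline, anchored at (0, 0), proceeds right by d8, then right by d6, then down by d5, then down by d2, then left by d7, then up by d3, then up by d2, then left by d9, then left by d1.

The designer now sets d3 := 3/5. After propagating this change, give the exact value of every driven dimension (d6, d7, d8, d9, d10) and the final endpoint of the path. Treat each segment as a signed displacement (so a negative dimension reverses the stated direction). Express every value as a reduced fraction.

d6 = 7
d7 = -397/25
d8 = 53/4
d9 = 1061/50
d10 = -27/50
endpoint = (583/50, -17/5)

Apply edit: d3 := 3/5
  d6 = d5*2 - d2/4 = 7
  d7 = d3/5 - d5*4 = -397/25
  d8 = d6/2 + d1*3 = 53/4
  d9 = d8 - d7/4 + d5 = 1061/50
  d10 = 4 + d7/2 + d4/5 = -27/50
Walk from origin (0, 0):
  seg 1: right by d8 = 53/4 → (53/4, 0)
  seg 2: right by d6 = 7 → (81/4, 0)
  seg 3: down by d5 = 4 → (81/4, -4)
  seg 4: down by d2 = 4 → (81/4, -8)
  seg 5: left by d7 = -397/25 → (3613/100, -8)
  seg 6: up by d3 = 3/5 → (3613/100, -37/5)
  seg 7: up by d2 = 4 → (3613/100, -17/5)
  seg 8: left by d9 = 1061/50 → (1491/100, -17/5)
  seg 9: left by d1 = 13/4 → (583/50, -17/5)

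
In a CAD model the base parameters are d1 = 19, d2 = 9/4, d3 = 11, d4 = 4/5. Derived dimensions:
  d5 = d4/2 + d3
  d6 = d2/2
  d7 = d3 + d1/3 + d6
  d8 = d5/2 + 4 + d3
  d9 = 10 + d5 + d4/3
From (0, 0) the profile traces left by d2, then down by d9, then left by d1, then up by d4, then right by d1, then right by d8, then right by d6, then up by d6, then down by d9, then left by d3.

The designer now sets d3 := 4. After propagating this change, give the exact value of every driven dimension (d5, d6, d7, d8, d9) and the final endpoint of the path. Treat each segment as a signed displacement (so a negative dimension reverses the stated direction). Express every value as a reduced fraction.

d5 = 22/5
d6 = 9/8
d7 = 275/24
d8 = 51/5
d9 = 44/3
endpoint = (203/40, -3289/120)

Apply edit: d3 := 4
  d5 = d4/2 + d3 = 22/5
  d6 = d2/2 = 9/8
  d7 = d3 + d1/3 + d6 = 275/24
  d8 = d5/2 + 4 + d3 = 51/5
  d9 = 10 + d5 + d4/3 = 44/3
Walk from origin (0, 0):
  seg 1: left by d2 = 9/4 → (-9/4, 0)
  seg 2: down by d9 = 44/3 → (-9/4, -44/3)
  seg 3: left by d1 = 19 → (-85/4, -44/3)
  seg 4: up by d4 = 4/5 → (-85/4, -208/15)
  seg 5: right by d1 = 19 → (-9/4, -208/15)
  seg 6: right by d8 = 51/5 → (159/20, -208/15)
  seg 7: right by d6 = 9/8 → (363/40, -208/15)
  seg 8: up by d6 = 9/8 → (363/40, -1529/120)
  seg 9: down by d9 = 44/3 → (363/40, -3289/120)
  seg 10: left by d3 = 4 → (203/40, -3289/120)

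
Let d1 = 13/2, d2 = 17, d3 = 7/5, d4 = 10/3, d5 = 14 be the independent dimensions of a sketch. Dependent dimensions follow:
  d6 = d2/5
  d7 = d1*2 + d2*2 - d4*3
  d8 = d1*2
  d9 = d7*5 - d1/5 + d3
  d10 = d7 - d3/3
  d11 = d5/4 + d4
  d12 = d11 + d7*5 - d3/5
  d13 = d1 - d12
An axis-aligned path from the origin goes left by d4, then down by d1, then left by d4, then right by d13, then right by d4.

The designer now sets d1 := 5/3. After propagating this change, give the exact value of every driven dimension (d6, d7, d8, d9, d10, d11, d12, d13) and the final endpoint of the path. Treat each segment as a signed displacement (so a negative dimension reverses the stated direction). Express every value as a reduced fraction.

d6 = 17/5
d7 = 82/3
d8 = 10/3
d9 = 2066/15
d10 = 403/15
d11 = 41/6
d12 = 7161/50
d13 = -21233/150
endpoint = (-21733/150, -5/3)

Apply edit: d1 := 5/3
  d6 = d2/5 = 17/5
  d7 = d1*2 + d2*2 - d4*3 = 82/3
  d8 = d1*2 = 10/3
  d9 = d7*5 - d1/5 + d3 = 2066/15
  d10 = d7 - d3/3 = 403/15
  d11 = d5/4 + d4 = 41/6
  d12 = d11 + d7*5 - d3/5 = 7161/50
  d13 = d1 - d12 = -21233/150
Walk from origin (0, 0):
  seg 1: left by d4 = 10/3 → (-10/3, 0)
  seg 2: down by d1 = 5/3 → (-10/3, -5/3)
  seg 3: left by d4 = 10/3 → (-20/3, -5/3)
  seg 4: right by d13 = -21233/150 → (-7411/50, -5/3)
  seg 5: right by d4 = 10/3 → (-21733/150, -5/3)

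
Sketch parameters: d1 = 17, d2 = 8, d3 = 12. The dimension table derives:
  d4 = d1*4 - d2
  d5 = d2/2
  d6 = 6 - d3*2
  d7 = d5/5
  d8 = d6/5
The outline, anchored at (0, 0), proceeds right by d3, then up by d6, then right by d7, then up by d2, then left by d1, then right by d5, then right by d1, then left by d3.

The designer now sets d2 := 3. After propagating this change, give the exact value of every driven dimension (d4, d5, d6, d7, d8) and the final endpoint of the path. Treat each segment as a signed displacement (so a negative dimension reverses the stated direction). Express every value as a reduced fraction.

Apply edit: d2 := 3
  d4 = d1*4 - d2 = 65
  d5 = d2/2 = 3/2
  d6 = 6 - d3*2 = -18
  d7 = d5/5 = 3/10
  d8 = d6/5 = -18/5
Walk from origin (0, 0):
  seg 1: right by d3 = 12 → (12, 0)
  seg 2: up by d6 = -18 → (12, -18)
  seg 3: right by d7 = 3/10 → (123/10, -18)
  seg 4: up by d2 = 3 → (123/10, -15)
  seg 5: left by d1 = 17 → (-47/10, -15)
  seg 6: right by d5 = 3/2 → (-16/5, -15)
  seg 7: right by d1 = 17 → (69/5, -15)
  seg 8: left by d3 = 12 → (9/5, -15)

d4 = 65
d5 = 3/2
d6 = -18
d7 = 3/10
d8 = -18/5
endpoint = (9/5, -15)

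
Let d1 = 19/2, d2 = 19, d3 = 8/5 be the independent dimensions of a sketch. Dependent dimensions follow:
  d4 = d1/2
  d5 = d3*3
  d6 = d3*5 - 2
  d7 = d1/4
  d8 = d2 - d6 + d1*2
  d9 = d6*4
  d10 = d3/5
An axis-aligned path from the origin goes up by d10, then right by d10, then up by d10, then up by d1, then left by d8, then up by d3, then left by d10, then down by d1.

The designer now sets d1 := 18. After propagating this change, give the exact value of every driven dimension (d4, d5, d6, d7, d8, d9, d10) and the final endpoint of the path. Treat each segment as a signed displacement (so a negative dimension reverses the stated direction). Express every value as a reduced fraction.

Apply edit: d1 := 18
  d4 = d1/2 = 9
  d5 = d3*3 = 24/5
  d6 = d3*5 - 2 = 6
  d7 = d1/4 = 9/2
  d8 = d2 - d6 + d1*2 = 49
  d9 = d6*4 = 24
  d10 = d3/5 = 8/25
Walk from origin (0, 0):
  seg 1: up by d10 = 8/25 → (0, 8/25)
  seg 2: right by d10 = 8/25 → (8/25, 8/25)
  seg 3: up by d10 = 8/25 → (8/25, 16/25)
  seg 4: up by d1 = 18 → (8/25, 466/25)
  seg 5: left by d8 = 49 → (-1217/25, 466/25)
  seg 6: up by d3 = 8/5 → (-1217/25, 506/25)
  seg 7: left by d10 = 8/25 → (-49, 506/25)
  seg 8: down by d1 = 18 → (-49, 56/25)

d4 = 9
d5 = 24/5
d6 = 6
d7 = 9/2
d8 = 49
d9 = 24
d10 = 8/25
endpoint = (-49, 56/25)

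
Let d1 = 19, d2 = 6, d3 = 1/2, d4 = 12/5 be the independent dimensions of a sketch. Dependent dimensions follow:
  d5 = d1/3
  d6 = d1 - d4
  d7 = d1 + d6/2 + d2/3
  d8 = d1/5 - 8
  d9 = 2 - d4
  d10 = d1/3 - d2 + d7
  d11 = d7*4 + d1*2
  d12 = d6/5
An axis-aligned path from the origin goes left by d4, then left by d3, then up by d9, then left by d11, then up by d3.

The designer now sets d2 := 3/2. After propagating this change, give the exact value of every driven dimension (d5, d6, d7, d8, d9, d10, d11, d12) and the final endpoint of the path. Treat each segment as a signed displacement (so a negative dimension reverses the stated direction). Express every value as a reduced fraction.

Apply edit: d2 := 3/2
  d5 = d1/3 = 19/3
  d6 = d1 - d4 = 83/5
  d7 = d1 + d6/2 + d2/3 = 139/5
  d8 = d1/5 - 8 = -21/5
  d9 = 2 - d4 = -2/5
  d10 = d1/3 - d2 + d7 = 979/30
  d11 = d7*4 + d1*2 = 746/5
  d12 = d6/5 = 83/25
Walk from origin (0, 0):
  seg 1: left by d4 = 12/5 → (-12/5, 0)
  seg 2: left by d3 = 1/2 → (-29/10, 0)
  seg 3: up by d9 = -2/5 → (-29/10, -2/5)
  seg 4: left by d11 = 746/5 → (-1521/10, -2/5)
  seg 5: up by d3 = 1/2 → (-1521/10, 1/10)

d5 = 19/3
d6 = 83/5
d7 = 139/5
d8 = -21/5
d9 = -2/5
d10 = 979/30
d11 = 746/5
d12 = 83/25
endpoint = (-1521/10, 1/10)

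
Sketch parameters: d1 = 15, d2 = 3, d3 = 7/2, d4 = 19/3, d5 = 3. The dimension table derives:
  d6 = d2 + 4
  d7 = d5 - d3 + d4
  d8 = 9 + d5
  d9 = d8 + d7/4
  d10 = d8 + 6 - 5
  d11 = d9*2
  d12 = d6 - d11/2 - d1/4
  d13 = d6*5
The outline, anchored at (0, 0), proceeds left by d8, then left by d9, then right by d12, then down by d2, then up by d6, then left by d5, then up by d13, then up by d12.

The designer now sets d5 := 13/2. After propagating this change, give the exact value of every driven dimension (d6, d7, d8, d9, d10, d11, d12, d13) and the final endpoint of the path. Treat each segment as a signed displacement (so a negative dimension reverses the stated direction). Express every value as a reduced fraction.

d6 = 7
d7 = 28/3
d8 = 31/2
d9 = 107/6
d10 = 33/2
d11 = 107/3
d12 = -175/12
d13 = 35
endpoint = (-653/12, 293/12)

Apply edit: d5 := 13/2
  d6 = d2 + 4 = 7
  d7 = d5 - d3 + d4 = 28/3
  d8 = 9 + d5 = 31/2
  d9 = d8 + d7/4 = 107/6
  d10 = d8 + 6 - 5 = 33/2
  d11 = d9*2 = 107/3
  d12 = d6 - d11/2 - d1/4 = -175/12
  d13 = d6*5 = 35
Walk from origin (0, 0):
  seg 1: left by d8 = 31/2 → (-31/2, 0)
  seg 2: left by d9 = 107/6 → (-100/3, 0)
  seg 3: right by d12 = -175/12 → (-575/12, 0)
  seg 4: down by d2 = 3 → (-575/12, -3)
  seg 5: up by d6 = 7 → (-575/12, 4)
  seg 6: left by d5 = 13/2 → (-653/12, 4)
  seg 7: up by d13 = 35 → (-653/12, 39)
  seg 8: up by d12 = -175/12 → (-653/12, 293/12)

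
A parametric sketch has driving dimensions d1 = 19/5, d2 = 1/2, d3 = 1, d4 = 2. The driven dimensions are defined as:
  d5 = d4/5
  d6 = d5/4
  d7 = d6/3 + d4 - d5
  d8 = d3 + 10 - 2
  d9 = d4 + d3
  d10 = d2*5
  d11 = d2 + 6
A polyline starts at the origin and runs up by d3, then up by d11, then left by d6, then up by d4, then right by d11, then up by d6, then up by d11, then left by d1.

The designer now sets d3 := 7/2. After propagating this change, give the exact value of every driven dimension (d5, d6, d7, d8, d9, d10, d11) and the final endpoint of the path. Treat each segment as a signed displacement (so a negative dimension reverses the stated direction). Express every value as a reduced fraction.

Apply edit: d3 := 7/2
  d5 = d4/5 = 2/5
  d6 = d5/4 = 1/10
  d7 = d6/3 + d4 - d5 = 49/30
  d8 = d3 + 10 - 2 = 23/2
  d9 = d4 + d3 = 11/2
  d10 = d2*5 = 5/2
  d11 = d2 + 6 = 13/2
Walk from origin (0, 0):
  seg 1: up by d3 = 7/2 → (0, 7/2)
  seg 2: up by d11 = 13/2 → (0, 10)
  seg 3: left by d6 = 1/10 → (-1/10, 10)
  seg 4: up by d4 = 2 → (-1/10, 12)
  seg 5: right by d11 = 13/2 → (32/5, 12)
  seg 6: up by d6 = 1/10 → (32/5, 121/10)
  seg 7: up by d11 = 13/2 → (32/5, 93/5)
  seg 8: left by d1 = 19/5 → (13/5, 93/5)

d5 = 2/5
d6 = 1/10
d7 = 49/30
d8 = 23/2
d9 = 11/2
d10 = 5/2
d11 = 13/2
endpoint = (13/5, 93/5)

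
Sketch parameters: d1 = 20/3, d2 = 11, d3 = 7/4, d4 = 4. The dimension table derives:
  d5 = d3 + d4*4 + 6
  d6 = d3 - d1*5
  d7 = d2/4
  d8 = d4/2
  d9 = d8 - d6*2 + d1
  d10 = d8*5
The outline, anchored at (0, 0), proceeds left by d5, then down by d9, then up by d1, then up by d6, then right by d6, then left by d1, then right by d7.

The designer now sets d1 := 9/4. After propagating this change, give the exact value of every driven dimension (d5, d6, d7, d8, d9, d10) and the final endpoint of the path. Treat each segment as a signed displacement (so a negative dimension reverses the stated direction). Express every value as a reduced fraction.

d5 = 95/4
d6 = -19/2
d7 = 11/4
d8 = 2
d9 = 93/4
d10 = 10
endpoint = (-131/4, -61/2)

Apply edit: d1 := 9/4
  d5 = d3 + d4*4 + 6 = 95/4
  d6 = d3 - d1*5 = -19/2
  d7 = d2/4 = 11/4
  d8 = d4/2 = 2
  d9 = d8 - d6*2 + d1 = 93/4
  d10 = d8*5 = 10
Walk from origin (0, 0):
  seg 1: left by d5 = 95/4 → (-95/4, 0)
  seg 2: down by d9 = 93/4 → (-95/4, -93/4)
  seg 3: up by d1 = 9/4 → (-95/4, -21)
  seg 4: up by d6 = -19/2 → (-95/4, -61/2)
  seg 5: right by d6 = -19/2 → (-133/4, -61/2)
  seg 6: left by d1 = 9/4 → (-71/2, -61/2)
  seg 7: right by d7 = 11/4 → (-131/4, -61/2)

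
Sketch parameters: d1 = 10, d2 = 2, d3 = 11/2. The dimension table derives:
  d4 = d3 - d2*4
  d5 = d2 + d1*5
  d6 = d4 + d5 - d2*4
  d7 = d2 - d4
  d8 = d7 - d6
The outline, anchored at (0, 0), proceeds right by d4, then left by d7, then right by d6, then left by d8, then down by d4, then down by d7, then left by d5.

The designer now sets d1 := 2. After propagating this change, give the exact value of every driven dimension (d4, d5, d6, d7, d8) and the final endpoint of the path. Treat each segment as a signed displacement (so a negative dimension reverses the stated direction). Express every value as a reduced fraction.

d4 = -5/2
d5 = 12
d6 = 3/2
d7 = 9/2
d8 = 3
endpoint = (-41/2, -2)

Apply edit: d1 := 2
  d4 = d3 - d2*4 = -5/2
  d5 = d2 + d1*5 = 12
  d6 = d4 + d5 - d2*4 = 3/2
  d7 = d2 - d4 = 9/2
  d8 = d7 - d6 = 3
Walk from origin (0, 0):
  seg 1: right by d4 = -5/2 → (-5/2, 0)
  seg 2: left by d7 = 9/2 → (-7, 0)
  seg 3: right by d6 = 3/2 → (-11/2, 0)
  seg 4: left by d8 = 3 → (-17/2, 0)
  seg 5: down by d4 = -5/2 → (-17/2, 5/2)
  seg 6: down by d7 = 9/2 → (-17/2, -2)
  seg 7: left by d5 = 12 → (-41/2, -2)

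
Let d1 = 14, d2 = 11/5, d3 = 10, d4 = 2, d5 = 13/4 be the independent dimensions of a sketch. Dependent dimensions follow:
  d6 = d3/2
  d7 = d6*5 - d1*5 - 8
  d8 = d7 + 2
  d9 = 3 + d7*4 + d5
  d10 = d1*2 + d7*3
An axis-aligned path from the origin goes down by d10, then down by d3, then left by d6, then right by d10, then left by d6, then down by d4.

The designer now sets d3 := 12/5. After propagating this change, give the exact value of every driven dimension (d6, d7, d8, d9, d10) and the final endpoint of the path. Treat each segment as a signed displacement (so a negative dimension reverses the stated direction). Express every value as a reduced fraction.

Apply edit: d3 := 12/5
  d6 = d3/2 = 6/5
  d7 = d6*5 - d1*5 - 8 = -72
  d8 = d7 + 2 = -70
  d9 = 3 + d7*4 + d5 = -1127/4
  d10 = d1*2 + d7*3 = -188
Walk from origin (0, 0):
  seg 1: down by d10 = -188 → (0, 188)
  seg 2: down by d3 = 12/5 → (0, 928/5)
  seg 3: left by d6 = 6/5 → (-6/5, 928/5)
  seg 4: right by d10 = -188 → (-946/5, 928/5)
  seg 5: left by d6 = 6/5 → (-952/5, 928/5)
  seg 6: down by d4 = 2 → (-952/5, 918/5)

d6 = 6/5
d7 = -72
d8 = -70
d9 = -1127/4
d10 = -188
endpoint = (-952/5, 918/5)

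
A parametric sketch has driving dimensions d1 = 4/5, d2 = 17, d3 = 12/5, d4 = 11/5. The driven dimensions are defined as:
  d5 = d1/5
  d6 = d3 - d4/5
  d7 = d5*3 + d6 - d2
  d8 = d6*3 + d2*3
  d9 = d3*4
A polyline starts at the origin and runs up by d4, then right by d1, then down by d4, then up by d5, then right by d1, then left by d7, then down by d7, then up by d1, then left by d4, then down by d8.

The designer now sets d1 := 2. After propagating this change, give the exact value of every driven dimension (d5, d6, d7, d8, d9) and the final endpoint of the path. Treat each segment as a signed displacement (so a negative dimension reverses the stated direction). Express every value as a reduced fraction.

d5 = 2/5
d6 = 49/25
d7 = -346/25
d8 = 1422/25
d9 = 48/5
endpoint = (391/25, -1016/25)

Apply edit: d1 := 2
  d5 = d1/5 = 2/5
  d6 = d3 - d4/5 = 49/25
  d7 = d5*3 + d6 - d2 = -346/25
  d8 = d6*3 + d2*3 = 1422/25
  d9 = d3*4 = 48/5
Walk from origin (0, 0):
  seg 1: up by d4 = 11/5 → (0, 11/5)
  seg 2: right by d1 = 2 → (2, 11/5)
  seg 3: down by d4 = 11/5 → (2, 0)
  seg 4: up by d5 = 2/5 → (2, 2/5)
  seg 5: right by d1 = 2 → (4, 2/5)
  seg 6: left by d7 = -346/25 → (446/25, 2/5)
  seg 7: down by d7 = -346/25 → (446/25, 356/25)
  seg 8: up by d1 = 2 → (446/25, 406/25)
  seg 9: left by d4 = 11/5 → (391/25, 406/25)
  seg 10: down by d8 = 1422/25 → (391/25, -1016/25)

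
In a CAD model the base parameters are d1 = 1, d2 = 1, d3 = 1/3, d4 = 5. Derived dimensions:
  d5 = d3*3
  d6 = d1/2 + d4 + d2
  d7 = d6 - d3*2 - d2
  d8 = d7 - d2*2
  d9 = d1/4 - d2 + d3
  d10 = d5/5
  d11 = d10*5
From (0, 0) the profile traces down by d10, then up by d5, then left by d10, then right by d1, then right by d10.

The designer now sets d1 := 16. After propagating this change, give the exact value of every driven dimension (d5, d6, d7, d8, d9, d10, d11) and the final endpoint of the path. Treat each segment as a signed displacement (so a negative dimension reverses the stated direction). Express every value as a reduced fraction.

Apply edit: d1 := 16
  d5 = d3*3 = 1
  d6 = d1/2 + d4 + d2 = 14
  d7 = d6 - d3*2 - d2 = 37/3
  d8 = d7 - d2*2 = 31/3
  d9 = d1/4 - d2 + d3 = 10/3
  d10 = d5/5 = 1/5
  d11 = d10*5 = 1
Walk from origin (0, 0):
  seg 1: down by d10 = 1/5 → (0, -1/5)
  seg 2: up by d5 = 1 → (0, 4/5)
  seg 3: left by d10 = 1/5 → (-1/5, 4/5)
  seg 4: right by d1 = 16 → (79/5, 4/5)
  seg 5: right by d10 = 1/5 → (16, 4/5)

d5 = 1
d6 = 14
d7 = 37/3
d8 = 31/3
d9 = 10/3
d10 = 1/5
d11 = 1
endpoint = (16, 4/5)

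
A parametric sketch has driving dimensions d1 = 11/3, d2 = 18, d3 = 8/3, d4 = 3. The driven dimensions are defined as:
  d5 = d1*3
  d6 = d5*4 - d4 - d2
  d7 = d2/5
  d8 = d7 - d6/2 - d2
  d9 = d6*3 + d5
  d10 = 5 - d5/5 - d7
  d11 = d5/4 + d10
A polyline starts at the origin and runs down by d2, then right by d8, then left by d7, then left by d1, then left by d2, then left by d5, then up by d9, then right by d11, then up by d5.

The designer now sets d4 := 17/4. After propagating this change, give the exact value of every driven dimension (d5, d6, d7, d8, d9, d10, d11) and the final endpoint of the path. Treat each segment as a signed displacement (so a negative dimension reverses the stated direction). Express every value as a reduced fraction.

d5 = 11
d6 = 87/4
d7 = 18/5
d8 = -1011/40
d9 = 305/4
d10 = -4/5
d11 = 39/20
endpoint = (-7151/120, 277/4)

Apply edit: d4 := 17/4
  d5 = d1*3 = 11
  d6 = d5*4 - d4 - d2 = 87/4
  d7 = d2/5 = 18/5
  d8 = d7 - d6/2 - d2 = -1011/40
  d9 = d6*3 + d5 = 305/4
  d10 = 5 - d5/5 - d7 = -4/5
  d11 = d5/4 + d10 = 39/20
Walk from origin (0, 0):
  seg 1: down by d2 = 18 → (0, -18)
  seg 2: right by d8 = -1011/40 → (-1011/40, -18)
  seg 3: left by d7 = 18/5 → (-231/8, -18)
  seg 4: left by d1 = 11/3 → (-781/24, -18)
  seg 5: left by d2 = 18 → (-1213/24, -18)
  seg 6: left by d5 = 11 → (-1477/24, -18)
  seg 7: up by d9 = 305/4 → (-1477/24, 233/4)
  seg 8: right by d11 = 39/20 → (-7151/120, 233/4)
  seg 9: up by d5 = 11 → (-7151/120, 277/4)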